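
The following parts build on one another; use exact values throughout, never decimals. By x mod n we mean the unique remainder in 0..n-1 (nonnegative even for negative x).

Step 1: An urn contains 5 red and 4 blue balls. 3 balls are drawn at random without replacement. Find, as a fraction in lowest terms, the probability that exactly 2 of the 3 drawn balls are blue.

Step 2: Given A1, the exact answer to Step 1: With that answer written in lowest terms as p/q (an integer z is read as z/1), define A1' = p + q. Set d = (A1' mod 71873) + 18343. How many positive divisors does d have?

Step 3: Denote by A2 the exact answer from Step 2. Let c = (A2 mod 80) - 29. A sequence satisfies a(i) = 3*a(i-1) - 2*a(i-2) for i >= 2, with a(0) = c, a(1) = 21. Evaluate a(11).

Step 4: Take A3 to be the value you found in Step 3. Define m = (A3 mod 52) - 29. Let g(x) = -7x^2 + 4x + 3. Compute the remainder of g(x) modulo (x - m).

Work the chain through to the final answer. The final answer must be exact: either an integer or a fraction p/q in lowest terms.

-1053

Step 1: total draws C(9,3) = 84; favorable C(4,2)*C(5,1) = 30; P = 5/14; answer 5/14
Step 2: A1 = 5/14; threaded value p + q = 19; d = 18362; 18362 = 2 * 9181; number of divisors = (1+1) * (1+1) = 4; answer 4
Step 3: A2 = 4; c = -25; a(2) = 3*(21) - 2*(-25) = 113; iterating: a(2)=113, a(3)=297, a(4)=665, a(5)=1401, a(6)=2873, a(7)=5817, a(8)=11705, a(9)=23481, a(10)=47033, a(11)=94137; answer 94137
Step 4: A3 = 94137; m = -12; remainder = value at the root: -7*(-12)^2 + 4*(-12)^1 + 3 = (-1008) + (-48) + (3) = -1053; answer -1053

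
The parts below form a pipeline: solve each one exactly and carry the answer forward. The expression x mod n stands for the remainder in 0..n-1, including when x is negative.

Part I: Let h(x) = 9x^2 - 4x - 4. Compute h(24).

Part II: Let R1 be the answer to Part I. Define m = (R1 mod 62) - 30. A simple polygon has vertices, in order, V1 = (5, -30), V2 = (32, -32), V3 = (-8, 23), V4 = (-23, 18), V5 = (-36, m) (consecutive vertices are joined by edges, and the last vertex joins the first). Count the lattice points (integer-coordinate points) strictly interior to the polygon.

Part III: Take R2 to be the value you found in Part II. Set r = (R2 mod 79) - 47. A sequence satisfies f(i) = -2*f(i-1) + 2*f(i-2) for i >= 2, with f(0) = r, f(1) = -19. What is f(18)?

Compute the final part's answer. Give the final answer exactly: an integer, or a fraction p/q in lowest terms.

242455040

Part I: 9*(24)^2 - 4*(24)^1 - 4 = (5184) + (-96) + (-4) = 5084; answer 5084
Part II: R1 = 5084; m = -30; cross terms: (5*-32 - 32*-30)=800, (32*23 - -8*-32)=480, (-8*18 - -23*23)=385, (-23*-30 - -36*18)=1338, (-36*-30 - 5*-30)=1230; twice the area = |4233| = 4233; area = 4233/2; boundary points = 1 + 5 + 5 + 1 + 41 = 53; strictly interior points = area - boundary/2 + 1 = 2091; answer 2091
Part III: R2 = 2091; r = -10; f(2) = -2*(-19) + 2*(-10) = 18; iterating: f(2)=18, f(3)=-74, f(4)=184, f(5)=-516, f(6)=1400, f(7)=-3832, f(8)=10464, f(9)=-28592, f(10)=78112, f(11)=-213408, f(12)=583040, f(13)=-1592896, f(14)=4351872, f(15)=-11889536, f(16)=32482816, f(17)=-88744704, f(18)=242455040; answer 242455040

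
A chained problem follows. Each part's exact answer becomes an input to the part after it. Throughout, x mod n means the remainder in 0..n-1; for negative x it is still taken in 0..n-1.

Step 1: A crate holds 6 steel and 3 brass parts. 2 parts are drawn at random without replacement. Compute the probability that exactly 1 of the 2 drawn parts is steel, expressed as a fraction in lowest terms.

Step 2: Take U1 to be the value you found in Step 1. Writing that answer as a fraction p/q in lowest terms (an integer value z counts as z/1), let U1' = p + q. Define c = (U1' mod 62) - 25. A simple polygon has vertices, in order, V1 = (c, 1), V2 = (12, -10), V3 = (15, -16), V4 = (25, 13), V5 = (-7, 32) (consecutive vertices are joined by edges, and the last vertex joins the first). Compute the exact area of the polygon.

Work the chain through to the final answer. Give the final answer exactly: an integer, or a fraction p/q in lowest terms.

2349/2

Step 1: total draws C(9,2) = 36; favorable C(6,1)*C(3,1) = 18; P = 1/2; answer 1/2
Step 2: U1 = 1/2; threaded value p + q = 3; c = -22; cross terms: (-22*-10 - 12*1)=208, (12*-16 - 15*-10)=-42, (15*13 - 25*-16)=595, (25*32 - -7*13)=891, (-7*1 - -22*32)=697; twice the area = |2349| = 2349; area = 2349/2; answer 2349/2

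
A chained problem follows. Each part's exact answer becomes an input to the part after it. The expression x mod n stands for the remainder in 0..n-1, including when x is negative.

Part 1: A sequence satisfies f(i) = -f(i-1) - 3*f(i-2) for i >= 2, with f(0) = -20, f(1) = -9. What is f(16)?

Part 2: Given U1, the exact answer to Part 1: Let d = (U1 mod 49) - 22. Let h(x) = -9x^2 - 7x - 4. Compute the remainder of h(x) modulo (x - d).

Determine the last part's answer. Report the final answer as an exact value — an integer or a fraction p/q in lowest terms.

-636

Part 1: f(2) = -1*(-9) - 3*(-20) = 69; iterating: f(2)=69, f(3)=-42, f(4)=-165, f(5)=291, f(6)=204, f(7)=-1077, f(8)=465, f(9)=2766, f(10)=-4161, f(11)=-4137, f(12)=16620, f(13)=-4209, f(14)=-45651, f(15)=58278, f(16)=78675; answer 78675
Part 2: U1 = 78675; d = 8; remainder = value at the root: -9*(8)^2 - 7*(8)^1 - 4 = (-576) + (-56) + (-4) = -636; answer -636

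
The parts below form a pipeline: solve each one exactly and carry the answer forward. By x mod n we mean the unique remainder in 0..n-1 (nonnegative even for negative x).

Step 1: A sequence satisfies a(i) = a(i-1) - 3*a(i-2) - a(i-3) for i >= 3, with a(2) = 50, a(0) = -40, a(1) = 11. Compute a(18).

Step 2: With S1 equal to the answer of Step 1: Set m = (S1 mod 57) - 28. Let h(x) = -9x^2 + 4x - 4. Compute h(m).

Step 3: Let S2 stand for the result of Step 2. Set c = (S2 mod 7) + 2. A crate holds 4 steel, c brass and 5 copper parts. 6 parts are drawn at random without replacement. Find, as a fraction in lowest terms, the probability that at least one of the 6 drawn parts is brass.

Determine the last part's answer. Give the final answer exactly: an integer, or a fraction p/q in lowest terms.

10/11

Step 1: a(3) = 1*(50) - 3*(11) - 1*(-40) = 57; iterating: a(3)=57, a(4)=-104, a(5)=-325, a(6)=-70, a(7)=1009, a(8)=1544, a(9)=-1413, a(10)=-7054, a(11)=-4359, a(12)=18216, a(13)=38347, a(14)=-11942, a(15)=-145199, a(16)=-147720, a(17)=299819, a(18)=888178; answer 888178
Step 2: S1 = 888178; m = -24; -9*(-24)^2 + 4*(-24)^1 - 4 = (-5184) + (-96) + (-4) = -5284; answer -5284
Step 3: S2 = -5284; c = 3; total draws C(12,6) = 924; complement C(9,6) = 84; favorable 924 - 84 = 840; P = 10/11; answer 10/11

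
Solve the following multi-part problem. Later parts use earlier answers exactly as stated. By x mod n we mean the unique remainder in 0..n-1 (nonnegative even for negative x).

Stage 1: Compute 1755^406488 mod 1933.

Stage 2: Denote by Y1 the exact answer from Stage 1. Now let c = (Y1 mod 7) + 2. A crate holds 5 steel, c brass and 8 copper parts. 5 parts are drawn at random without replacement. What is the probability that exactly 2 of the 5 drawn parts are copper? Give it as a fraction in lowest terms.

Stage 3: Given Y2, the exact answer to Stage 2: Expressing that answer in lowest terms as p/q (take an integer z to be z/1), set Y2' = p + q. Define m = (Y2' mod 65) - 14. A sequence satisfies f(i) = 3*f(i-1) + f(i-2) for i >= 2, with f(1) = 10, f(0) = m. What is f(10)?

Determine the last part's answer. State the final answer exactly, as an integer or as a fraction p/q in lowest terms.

947170

Stage 1: squarings mod 1933: 1755^1=1755, 1755^2=756, 1755^4=1301, 1755^8=1226, 1755^16=1135, 1755^32=847, 1755^64=266, 1755^128=1168, 1755^256=1459, 1755^512=448, 1755^1024=1605, 1755^2048=1269, 1755^4096=172, 1755^8192=589, 1755^16384=914, 1755^32768=340, 1755^65536=1553, 1755^131072=1358, 1755^262144=82; 1755^406488 = 1755^8 * 1755^16 * 1755^64 * 1755^128 * 1755^256 * 1755^512 * 1755^4096 * 1755^8192 * 1755^131072 * 1755^262144 = 278 (mod 1933); answer 278
Stage 2: Y1 = 278; c = 7; total draws C(20,5) = 15504; favorable C(8,2)*C(12,3) = 6160; P = 385/969; answer 385/969
Stage 3: Y2 = 385/969; threaded value p + q = 1354; m = 40; f(2) = 3*(10) + 1*(40) = 70; iterating: f(2)=70, f(3)=220, f(4)=730, f(5)=2410, f(6)=7960, f(7)=26290, f(8)=86830, f(9)=286780, f(10)=947170; answer 947170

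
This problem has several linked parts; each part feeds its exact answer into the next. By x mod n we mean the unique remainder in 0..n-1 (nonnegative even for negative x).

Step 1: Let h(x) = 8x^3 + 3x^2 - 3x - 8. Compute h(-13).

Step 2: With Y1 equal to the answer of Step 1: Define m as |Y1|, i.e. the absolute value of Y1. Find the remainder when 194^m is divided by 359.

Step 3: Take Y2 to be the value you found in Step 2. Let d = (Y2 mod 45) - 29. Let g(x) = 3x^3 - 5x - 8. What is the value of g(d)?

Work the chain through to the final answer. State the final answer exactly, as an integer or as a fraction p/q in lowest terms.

Step 1: 8*(-13)^3 + 3*(-13)^2 - 3*(-13)^1 - 8 = (-17576) + (507) + (39) + (-8) = -17038; answer -17038
Step 2: Y1 = -17038; m = 17038; squarings mod 359: 194^1=194, 194^2=300, 194^4=250, 194^8=34, 194^16=79, 194^32=138, 194^64=17, 194^128=289, 194^256=233, 194^512=80, 194^1024=297, 194^2048=254, 194^4096=255, 194^8192=46, 194^16384=321; 194^17038 = 194^2 * 194^4 * 194^8 * 194^128 * 194^512 * 194^16384 = 153 (mod 359); answer 153
Step 3: Y2 = 153; d = -11; 3*(-11)^3 - 5*(-11)^1 - 8 = (-3993) + (55) + (-8) = -3946; answer -3946

-3946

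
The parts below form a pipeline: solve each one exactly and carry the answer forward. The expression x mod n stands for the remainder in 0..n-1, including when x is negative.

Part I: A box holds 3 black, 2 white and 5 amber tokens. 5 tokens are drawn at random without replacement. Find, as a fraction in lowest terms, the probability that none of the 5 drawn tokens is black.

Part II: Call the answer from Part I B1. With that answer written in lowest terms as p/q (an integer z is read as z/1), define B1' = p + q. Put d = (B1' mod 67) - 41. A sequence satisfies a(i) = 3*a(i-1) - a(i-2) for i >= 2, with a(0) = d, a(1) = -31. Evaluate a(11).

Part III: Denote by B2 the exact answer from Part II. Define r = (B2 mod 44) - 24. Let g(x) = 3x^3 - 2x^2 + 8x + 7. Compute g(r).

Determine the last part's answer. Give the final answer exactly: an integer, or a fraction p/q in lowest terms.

Part I: total draws C(10,5) = 252; favorable C(7,5) = 21; P = 1/12; answer 1/12
Part II: B1 = 1/12; threaded value p + q = 13; d = -28; a(2) = 3*(-31) - 1*(-28) = -65; iterating: a(2)=-65, a(3)=-164, a(4)=-427, a(5)=-1117, a(6)=-2924, a(7)=-7655, a(8)=-20041, a(9)=-52468, a(10)=-137363, a(11)=-359621; answer -359621
Part III: B2 = -359621; r = 11; 3*(11)^3 - 2*(11)^2 + 8*(11)^1 + 7 = (3993) + (-242) + (88) + (7) = 3846; answer 3846

3846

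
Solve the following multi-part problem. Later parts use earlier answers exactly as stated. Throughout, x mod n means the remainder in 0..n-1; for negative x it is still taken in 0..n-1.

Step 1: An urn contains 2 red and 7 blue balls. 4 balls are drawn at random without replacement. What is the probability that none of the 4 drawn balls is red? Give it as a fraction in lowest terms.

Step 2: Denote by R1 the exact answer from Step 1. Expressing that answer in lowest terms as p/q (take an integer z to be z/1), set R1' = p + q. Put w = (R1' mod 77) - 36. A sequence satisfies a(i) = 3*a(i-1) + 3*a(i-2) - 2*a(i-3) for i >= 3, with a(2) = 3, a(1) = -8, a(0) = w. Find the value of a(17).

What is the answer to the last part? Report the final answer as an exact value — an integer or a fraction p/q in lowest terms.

Step 1: total draws C(9,4) = 126; favorable C(7,4) = 35; P = 5/18; answer 5/18
Step 2: R1 = 5/18; threaded value p + q = 23; w = -13; a(3) = 3*(3) + 3*(-8) - 2*(-13) = 11; iterating: a(3)=11, a(4)=58, a(5)=201, a(6)=755, a(7)=2752, a(8)=10119, a(9)=37103, a(10)=136162, a(11)=499557, a(12)=1832951, a(13)=6725200, a(14)=24675339, a(15)=90535715, a(16)=332182762, a(17)=1218804753; answer 1218804753

1218804753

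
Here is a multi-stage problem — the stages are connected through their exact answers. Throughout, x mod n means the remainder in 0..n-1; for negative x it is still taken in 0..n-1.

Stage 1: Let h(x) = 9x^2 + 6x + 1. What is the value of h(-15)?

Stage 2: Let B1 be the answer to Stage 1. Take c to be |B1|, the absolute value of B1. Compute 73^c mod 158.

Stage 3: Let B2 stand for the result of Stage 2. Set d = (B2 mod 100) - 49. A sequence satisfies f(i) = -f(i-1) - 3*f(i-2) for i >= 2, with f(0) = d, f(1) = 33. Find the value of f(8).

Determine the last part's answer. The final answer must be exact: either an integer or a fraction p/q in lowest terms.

-171

Stage 1: 9*(-15)^2 + 6*(-15)^1 + 1 = (2025) + (-90) + (1) = 1936; answer 1936
Stage 2: B1 = 1936; c = 1936; squarings mod 158: 73^1=73, 73^2=115, 73^4=111, 73^8=155, 73^16=9, 73^32=81, 73^64=83, 73^128=95, 73^256=19, 73^512=45, 73^1024=129; 73^1936 = 73^16 * 73^128 * 73^256 * 73^512 * 73^1024 = 83 (mod 158); answer 83
Stage 3: B2 = 83; d = 34; f(2) = -1*(33) - 3*(34) = -135; iterating: f(2)=-135, f(3)=36, f(4)=369, f(5)=-477, f(6)=-630, f(7)=2061, f(8)=-171; answer -171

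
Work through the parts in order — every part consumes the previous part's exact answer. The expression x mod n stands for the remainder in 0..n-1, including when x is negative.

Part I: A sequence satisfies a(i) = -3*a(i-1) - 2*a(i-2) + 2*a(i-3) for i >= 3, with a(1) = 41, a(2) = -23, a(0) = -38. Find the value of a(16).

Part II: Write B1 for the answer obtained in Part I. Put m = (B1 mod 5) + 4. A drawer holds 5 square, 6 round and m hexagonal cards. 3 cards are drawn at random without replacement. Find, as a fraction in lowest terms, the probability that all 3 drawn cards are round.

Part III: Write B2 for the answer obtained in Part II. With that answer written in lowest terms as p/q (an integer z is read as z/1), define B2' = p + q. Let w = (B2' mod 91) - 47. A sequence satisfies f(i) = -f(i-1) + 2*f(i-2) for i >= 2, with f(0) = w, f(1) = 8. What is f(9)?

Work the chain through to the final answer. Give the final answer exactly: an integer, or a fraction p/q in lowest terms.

8678

Part I: a(3) = -3*(-23) - 2*(41) + 2*(-38) = -89; iterating: a(3)=-89, a(4)=395, a(5)=-1053, a(6)=2191, a(7)=-3677, a(8)=4543, a(9)=-1893, a(10)=-10761, a(11)=45155, a(12)=-117729, a(13)=241355, a(14)=-398297, a(15)=476723, a(16)=-150865; answer -150865
Part II: B1 = -150865; m = 4; total draws C(15,3) = 455; favorable C(6,3) = 20; P = 4/91; answer 4/91
Part III: B2 = 4/91; threaded value p + q = 95; w = -43; f(2) = -1*(8) + 2*(-43) = -94; iterating: f(2)=-94, f(3)=110, f(4)=-298, f(5)=518, f(6)=-1114, f(7)=2150, f(8)=-4378, f(9)=8678; answer 8678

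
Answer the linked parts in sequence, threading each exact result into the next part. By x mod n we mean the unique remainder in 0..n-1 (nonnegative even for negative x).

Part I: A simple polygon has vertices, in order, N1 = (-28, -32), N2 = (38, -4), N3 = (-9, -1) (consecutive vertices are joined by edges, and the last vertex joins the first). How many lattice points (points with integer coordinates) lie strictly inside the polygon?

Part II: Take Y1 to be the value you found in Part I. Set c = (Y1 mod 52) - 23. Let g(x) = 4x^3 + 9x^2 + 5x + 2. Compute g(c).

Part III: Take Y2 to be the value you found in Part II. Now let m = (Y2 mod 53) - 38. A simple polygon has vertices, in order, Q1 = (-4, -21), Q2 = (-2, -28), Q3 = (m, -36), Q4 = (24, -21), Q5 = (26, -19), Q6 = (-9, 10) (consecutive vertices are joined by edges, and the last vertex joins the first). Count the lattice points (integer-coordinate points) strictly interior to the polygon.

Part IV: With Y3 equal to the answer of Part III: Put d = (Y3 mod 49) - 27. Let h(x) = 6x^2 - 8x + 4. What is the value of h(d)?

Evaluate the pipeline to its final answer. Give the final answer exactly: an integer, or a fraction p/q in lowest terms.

Part I: cross terms: (-28*-4 - 38*-32)=1328, (38*-1 - -9*-4)=-74, (-9*-32 - -28*-1)=260; twice the area = |1514| = 1514; area = 757; boundary points = 2 + 1 + 1 = 4; strictly interior points = area - boundary/2 + 1 = 756; answer 756
Part II: Y1 = 756; c = 5; 4*(5)^3 + 9*(5)^2 + 5*(5)^1 + 2 = (500) + (225) + (25) + (2) = 752; answer 752
Part III: Y2 = 752; m = -28; cross terms: (-4*-28 - -2*-21)=70, (-2*-36 - -28*-28)=-712, (-28*-21 - 24*-36)=1452, (24*-19 - 26*-21)=90, (26*10 - -9*-19)=89, (-9*-21 - -4*10)=229; twice the area = |1218| = 1218; area = 609; boundary points = 1 + 2 + 1 + 2 + 1 + 1 = 8; strictly interior points = area - boundary/2 + 1 = 606; answer 606
Part IV: Y3 = 606; d = -9; 6*(-9)^2 - 8*(-9)^1 + 4 = (486) + (72) + (4) = 562; answer 562

562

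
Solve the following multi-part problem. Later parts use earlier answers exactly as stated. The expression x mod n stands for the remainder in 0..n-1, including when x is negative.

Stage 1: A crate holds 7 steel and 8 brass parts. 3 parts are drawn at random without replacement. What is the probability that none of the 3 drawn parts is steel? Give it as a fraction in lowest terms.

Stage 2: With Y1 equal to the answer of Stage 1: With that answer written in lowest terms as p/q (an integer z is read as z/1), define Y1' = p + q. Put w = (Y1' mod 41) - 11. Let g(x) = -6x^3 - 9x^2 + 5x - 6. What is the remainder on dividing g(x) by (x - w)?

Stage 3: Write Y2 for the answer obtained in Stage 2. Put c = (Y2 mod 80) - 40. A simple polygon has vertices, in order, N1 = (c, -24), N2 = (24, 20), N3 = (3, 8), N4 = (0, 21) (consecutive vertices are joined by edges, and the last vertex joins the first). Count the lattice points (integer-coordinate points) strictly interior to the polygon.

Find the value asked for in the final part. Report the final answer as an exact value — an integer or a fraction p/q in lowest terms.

Stage 1: total draws C(15,3) = 455; favorable C(8,3) = 56; P = 8/65; answer 8/65
Stage 2: Y1 = 8/65; threaded value p + q = 73; w = 21; remainder = value at the root: -6*(21)^3 - 9*(21)^2 + 5*(21)^1 - 6 = (-55566) + (-3969) + (105) + (-6) = -59436; answer -59436
Stage 3: Y2 = -59436; c = -36; cross terms: (-36*20 - 24*-24)=-144, (24*8 - 3*20)=132, (3*21 - 0*8)=63, (0*-24 - -36*21)=756; twice the area = |807| = 807; area = 807/2; boundary points = 4 + 3 + 1 + 9 = 17; strictly interior points = area - boundary/2 + 1 = 396; answer 396

396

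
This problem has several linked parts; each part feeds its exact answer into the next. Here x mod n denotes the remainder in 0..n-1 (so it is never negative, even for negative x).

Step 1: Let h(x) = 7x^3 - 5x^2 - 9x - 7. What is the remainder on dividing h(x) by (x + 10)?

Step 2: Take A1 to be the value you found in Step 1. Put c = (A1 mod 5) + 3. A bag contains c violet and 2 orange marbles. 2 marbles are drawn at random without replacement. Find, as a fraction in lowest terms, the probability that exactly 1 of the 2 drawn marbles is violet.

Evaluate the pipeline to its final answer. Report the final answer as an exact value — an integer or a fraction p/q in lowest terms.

Step 1: remainder = value at the root: 7*(-10)^3 - 5*(-10)^2 - 9*(-10)^1 - 7 = (-7000) + (-500) + (90) + (-7) = -7417; answer -7417
Step 2: A1 = -7417; c = 6; total draws C(8,2) = 28; favorable C(6,1)*C(2,1) = 12; P = 3/7; answer 3/7

3/7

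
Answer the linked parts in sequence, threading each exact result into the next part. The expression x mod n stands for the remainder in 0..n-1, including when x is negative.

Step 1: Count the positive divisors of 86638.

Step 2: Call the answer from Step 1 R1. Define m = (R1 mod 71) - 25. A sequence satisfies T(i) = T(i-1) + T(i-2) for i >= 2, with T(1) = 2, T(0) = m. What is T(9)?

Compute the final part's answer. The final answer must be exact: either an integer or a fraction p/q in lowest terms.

-373

Step 1: 86638 = 2 * 43319; number of divisors = (1+1) * (1+1) = 4; answer 4
Step 2: R1 = 4; m = -21; T(2) = 1*(2) + 1*(-21) = -19; iterating: T(2)=-19, T(3)=-17, T(4)=-36, T(5)=-53, T(6)=-89, T(7)=-142, T(8)=-231, T(9)=-373; answer -373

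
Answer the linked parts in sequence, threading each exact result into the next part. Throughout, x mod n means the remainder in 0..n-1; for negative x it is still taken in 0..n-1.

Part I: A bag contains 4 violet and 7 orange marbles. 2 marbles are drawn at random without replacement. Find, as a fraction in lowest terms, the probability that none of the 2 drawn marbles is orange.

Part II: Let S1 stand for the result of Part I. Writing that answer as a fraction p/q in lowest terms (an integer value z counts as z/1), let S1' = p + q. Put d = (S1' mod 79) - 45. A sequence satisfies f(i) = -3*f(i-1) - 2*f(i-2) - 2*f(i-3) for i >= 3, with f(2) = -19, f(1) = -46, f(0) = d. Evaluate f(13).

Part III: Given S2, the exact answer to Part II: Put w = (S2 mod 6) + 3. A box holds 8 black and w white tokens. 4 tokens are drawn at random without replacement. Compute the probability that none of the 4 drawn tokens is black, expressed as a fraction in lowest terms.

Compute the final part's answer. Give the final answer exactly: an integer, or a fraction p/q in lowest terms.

Part I: total draws C(11,2) = 55; favorable C(4,2) = 6; P = 6/55; answer 6/55
Part II: S1 = 6/55; threaded value p + q = 61; d = 16; f(3) = -3*(-19) - 2*(-46) - 2*(16) = 117; iterating: f(3)=117, f(4)=-221, f(5)=467, f(6)=-1193, f(7)=3087, f(8)=-7809, f(9)=19639, f(10)=-49473, f(11)=124759, f(12)=-314609, f(13)=793255; answer 793255
Part III: S2 = 793255; w = 4; total draws C(12,4) = 495; favorable C(4,4) = 1; P = 1/495; answer 1/495

1/495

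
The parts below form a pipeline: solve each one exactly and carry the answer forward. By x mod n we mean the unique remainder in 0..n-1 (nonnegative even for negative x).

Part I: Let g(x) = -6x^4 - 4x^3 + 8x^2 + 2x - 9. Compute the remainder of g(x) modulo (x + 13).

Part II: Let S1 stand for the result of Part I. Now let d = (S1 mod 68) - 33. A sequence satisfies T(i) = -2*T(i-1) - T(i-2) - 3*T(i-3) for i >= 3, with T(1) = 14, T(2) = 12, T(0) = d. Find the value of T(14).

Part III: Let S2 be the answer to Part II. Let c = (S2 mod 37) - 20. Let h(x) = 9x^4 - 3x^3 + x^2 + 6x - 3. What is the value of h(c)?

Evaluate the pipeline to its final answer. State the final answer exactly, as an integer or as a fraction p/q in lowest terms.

20668

Part I: remainder = value at the root: -6*(-13)^4 - 4*(-13)^3 + 8*(-13)^2 + 2*(-13)^1 - 9 = (-171366) + (8788) + (1352) + (-26) + (-9) = -161261; answer -161261
Part II: S1 = -161261; d = 2; T(3) = -2*(12) - 1*(14) - 3*(2) = -44; iterating: T(3)=-44, T(4)=34, T(5)=-60, T(6)=218, T(7)=-478, T(8)=918, T(9)=-2012, T(10)=4540, T(11)=-9822, T(12)=21140, T(13)=-46078, T(14)=100482; answer 100482
Part III: S2 = 100482; c = 7; 9*(7)^4 - 3*(7)^3 + 1*(7)^2 + 6*(7)^1 - 3 = (21609) + (-1029) + (49) + (42) + (-3) = 20668; answer 20668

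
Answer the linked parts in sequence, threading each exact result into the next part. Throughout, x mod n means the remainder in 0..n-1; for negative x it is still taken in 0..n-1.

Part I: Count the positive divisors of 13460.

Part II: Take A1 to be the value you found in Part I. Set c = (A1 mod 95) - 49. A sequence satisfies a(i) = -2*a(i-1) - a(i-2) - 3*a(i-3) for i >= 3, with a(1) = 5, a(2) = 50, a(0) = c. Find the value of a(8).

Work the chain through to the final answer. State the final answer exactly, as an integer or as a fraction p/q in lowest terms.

Part I: 13460 = 2^2 * 5 * 673; number of divisors = (2+1) * (1+1) * (1+1) = 12; answer 12
Part II: A1 = 12; c = -37; a(3) = -2*(50) - 1*(5) - 3*(-37) = 6; iterating: a(3)=6, a(4)=-77, a(5)=-2, a(6)=63, a(7)=107, a(8)=-271; answer -271

-271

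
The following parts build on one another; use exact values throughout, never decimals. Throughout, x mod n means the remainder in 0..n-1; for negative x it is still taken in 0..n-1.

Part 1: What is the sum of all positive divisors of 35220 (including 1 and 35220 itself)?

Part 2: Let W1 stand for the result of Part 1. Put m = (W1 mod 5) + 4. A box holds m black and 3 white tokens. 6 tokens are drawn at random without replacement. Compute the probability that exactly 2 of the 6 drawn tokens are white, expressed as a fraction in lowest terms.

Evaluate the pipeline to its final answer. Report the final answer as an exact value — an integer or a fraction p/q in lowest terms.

Part 1: 35220 = 2^2 * 3 * 5 * 587; sigma = (1 + 2 + 4) * (1 + 3) * (1 + 5) * (1 + 587) = 7 * 4 * 6 * 588 = 98784; answer 98784
Part 2: W1 = 98784; m = 8; total draws C(11,6) = 462; favorable C(3,2)*C(8,4) = 210; P = 5/11; answer 5/11

5/11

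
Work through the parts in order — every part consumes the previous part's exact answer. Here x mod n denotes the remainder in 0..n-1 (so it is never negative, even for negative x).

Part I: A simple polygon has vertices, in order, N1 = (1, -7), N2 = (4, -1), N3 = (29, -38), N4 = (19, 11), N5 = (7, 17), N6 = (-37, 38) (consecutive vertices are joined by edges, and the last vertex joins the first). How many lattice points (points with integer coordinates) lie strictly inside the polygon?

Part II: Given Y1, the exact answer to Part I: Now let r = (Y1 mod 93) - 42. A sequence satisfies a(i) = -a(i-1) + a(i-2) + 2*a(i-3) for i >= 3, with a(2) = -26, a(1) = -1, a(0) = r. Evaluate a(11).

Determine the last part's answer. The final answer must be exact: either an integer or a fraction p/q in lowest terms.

Part I: cross terms: (1*-1 - 4*-7)=27, (4*-38 - 29*-1)=-123, (29*11 - 19*-38)=1041, (19*17 - 7*11)=246, (7*38 - -37*17)=895, (-37*-7 - 1*38)=221; twice the area = |2307| = 2307; area = 2307/2; boundary points = 3 + 1 + 1 + 6 + 1 + 1 = 13; strictly interior points = area - boundary/2 + 1 = 1148; answer 1148
Part II: Y1 = 1148; r = -10; a(3) = -1*(-26) + 1*(-1) + 2*(-10) = 5; iterating: a(3)=5, a(4)=-33, a(5)=-14, a(6)=-9, a(7)=-71, a(8)=34, a(9)=-123, a(10)=15, a(11)=-70; answer -70

-70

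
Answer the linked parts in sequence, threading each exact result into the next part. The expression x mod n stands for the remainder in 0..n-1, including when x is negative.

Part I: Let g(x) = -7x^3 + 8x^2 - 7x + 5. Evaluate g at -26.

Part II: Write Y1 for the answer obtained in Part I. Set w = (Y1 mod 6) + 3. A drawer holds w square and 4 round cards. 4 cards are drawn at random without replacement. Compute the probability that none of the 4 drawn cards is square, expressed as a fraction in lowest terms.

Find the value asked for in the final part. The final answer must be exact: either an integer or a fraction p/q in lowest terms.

Part I: -7*(-26)^3 + 8*(-26)^2 - 7*(-26)^1 + 5 = (123032) + (5408) + (182) + (5) = 128627; answer 128627
Part II: Y1 = 128627; w = 8; total draws C(12,4) = 495; favorable C(4,4) = 1; P = 1/495; answer 1/495

1/495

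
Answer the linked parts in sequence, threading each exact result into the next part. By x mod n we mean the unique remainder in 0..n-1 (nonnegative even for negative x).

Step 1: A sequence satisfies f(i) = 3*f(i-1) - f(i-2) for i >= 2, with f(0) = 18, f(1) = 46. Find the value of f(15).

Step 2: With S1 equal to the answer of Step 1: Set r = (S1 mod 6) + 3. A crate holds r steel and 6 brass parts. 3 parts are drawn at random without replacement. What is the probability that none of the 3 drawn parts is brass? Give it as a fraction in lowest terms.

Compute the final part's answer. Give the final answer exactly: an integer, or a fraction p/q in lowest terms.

2/33

Step 1: f(2) = 3*(46) - 1*(18) = 120; iterating: f(2)=120, f(3)=314, f(4)=822, f(5)=2152, f(6)=5634, f(7)=14750, f(8)=38616, f(9)=101098, f(10)=264678, f(11)=692936, f(12)=1814130, f(13)=4749454, f(14)=12434232, f(15)=32553242; answer 32553242
Step 2: S1 = 32553242; r = 5; total draws C(11,3) = 165; favorable C(5,3) = 10; P = 2/33; answer 2/33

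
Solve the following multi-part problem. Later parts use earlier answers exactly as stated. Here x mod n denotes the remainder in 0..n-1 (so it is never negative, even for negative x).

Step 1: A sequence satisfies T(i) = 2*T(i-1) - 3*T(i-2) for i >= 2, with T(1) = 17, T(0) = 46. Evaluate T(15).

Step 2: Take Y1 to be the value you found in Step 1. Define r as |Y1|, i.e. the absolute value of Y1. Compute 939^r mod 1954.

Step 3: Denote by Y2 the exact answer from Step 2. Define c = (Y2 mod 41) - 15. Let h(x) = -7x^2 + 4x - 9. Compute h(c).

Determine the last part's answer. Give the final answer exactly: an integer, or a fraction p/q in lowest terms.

-969

Step 1: T(2) = 2*(17) - 3*(46) = -104; iterating: T(2)=-104, T(3)=-259, T(4)=-206, T(5)=365, T(6)=1348, T(7)=1601, T(8)=-842, T(9)=-6487, T(10)=-10448, T(11)=-1435, T(12)=28474, T(13)=61253, T(14)=37084, T(15)=-109591; answer -109591
Step 2: Y1 = -109591; r = 109591; squarings mod 1954: 939^1=939, 939^2=467, 939^4=1195, 939^8=1605, 939^16=653, 939^32=437, 939^64=1431, 939^128=1923, 939^256=961, 939^512=1233, 939^1024=77, 939^2048=67, 939^4096=581, 939^8192=1473, 939^16384=789, 939^32768=1149, 939^65536=1251; 939^109591 = 939^1 * 939^2 * 939^4 * 939^16 * 939^1024 * 939^2048 * 939^8192 * 939^32768 * 939^65536 = 355 (mod 1954); answer 355
Step 3: Y2 = 355; c = 12; -7*(12)^2 + 4*(12)^1 - 9 = (-1008) + (48) + (-9) = -969; answer -969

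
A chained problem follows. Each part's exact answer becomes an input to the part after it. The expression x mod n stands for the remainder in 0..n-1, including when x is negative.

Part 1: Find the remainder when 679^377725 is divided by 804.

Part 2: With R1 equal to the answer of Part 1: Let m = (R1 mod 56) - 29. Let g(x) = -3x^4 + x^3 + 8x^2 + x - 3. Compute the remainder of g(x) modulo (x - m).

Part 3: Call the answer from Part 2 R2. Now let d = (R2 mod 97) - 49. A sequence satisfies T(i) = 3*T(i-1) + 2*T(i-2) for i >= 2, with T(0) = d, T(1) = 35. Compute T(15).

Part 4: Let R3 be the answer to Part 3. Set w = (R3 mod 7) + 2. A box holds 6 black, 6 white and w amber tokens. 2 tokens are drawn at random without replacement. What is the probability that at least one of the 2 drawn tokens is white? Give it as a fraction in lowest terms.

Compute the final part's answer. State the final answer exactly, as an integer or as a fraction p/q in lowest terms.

Part 1: squarings mod 804: 679^1=679, 679^2=349, 679^4=397, 679^8=25, 679^16=625, 679^32=685, 679^64=493, 679^128=241, 679^256=193, 679^512=265, 679^1024=277, 679^2048=349, 679^4096=397, 679^8192=25, 679^16384=625, 679^32768=685, 679^65536=493, 679^131072=241, 679^262144=193; 679^377725 = 679^1 * 679^4 * 679^8 * 679^16 * 679^32 * 679^64 * 679^256 * 679^512 * 679^16384 * 679^32768 * 679^65536 * 679^262144 = 643 (mod 804); answer 643
Part 2: R1 = 643; m = -2; remainder = value at the root: -3*(-2)^4 + 1*(-2)^3 + 8*(-2)^2 + 1*(-2)^1 - 3 = (-48) + (-8) + (32) + (-2) + (-3) = -29; answer -29
Part 3: R2 = -29; d = 19; T(2) = 3*(35) + 2*(19) = 143; iterating: T(2)=143, T(3)=499, T(4)=1783, T(5)=6347, T(6)=22607, T(7)=80515, T(8)=286759, T(9)=1021307, T(10)=3637439, T(11)=12954931, T(12)=46139671, T(13)=164328875, T(14)=585265967, T(15)=2084455651; answer 2084455651
Part 4: R3 = 2084455651; w = 7; total draws C(19,2) = 171; complement C(13,2) = 78; favorable 171 - 78 = 93; P = 31/57; answer 31/57

31/57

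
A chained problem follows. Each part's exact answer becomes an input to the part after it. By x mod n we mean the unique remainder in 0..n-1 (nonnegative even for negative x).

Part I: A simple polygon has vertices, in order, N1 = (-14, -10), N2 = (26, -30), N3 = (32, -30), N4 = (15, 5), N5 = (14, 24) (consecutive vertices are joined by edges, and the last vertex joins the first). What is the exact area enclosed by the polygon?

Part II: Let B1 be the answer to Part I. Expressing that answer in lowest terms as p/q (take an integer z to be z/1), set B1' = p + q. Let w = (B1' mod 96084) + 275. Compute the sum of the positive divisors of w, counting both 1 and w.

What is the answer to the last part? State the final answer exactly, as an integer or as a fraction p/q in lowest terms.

Part I: cross terms: (-14*-30 - 26*-10)=680, (26*-30 - 32*-30)=180, (32*5 - 15*-30)=610, (15*24 - 14*5)=290, (14*-10 - -14*24)=196; twice the area = |1956| = 1956; area = 978; answer 978
Part II: B1 = 978; threaded value p + q = 979; w = 1254; 1254 = 2 * 3 * 11 * 19; sigma = (1 + 2) * (1 + 3) * (1 + 11) * (1 + 19) = 3 * 4 * 12 * 20 = 2880; answer 2880

2880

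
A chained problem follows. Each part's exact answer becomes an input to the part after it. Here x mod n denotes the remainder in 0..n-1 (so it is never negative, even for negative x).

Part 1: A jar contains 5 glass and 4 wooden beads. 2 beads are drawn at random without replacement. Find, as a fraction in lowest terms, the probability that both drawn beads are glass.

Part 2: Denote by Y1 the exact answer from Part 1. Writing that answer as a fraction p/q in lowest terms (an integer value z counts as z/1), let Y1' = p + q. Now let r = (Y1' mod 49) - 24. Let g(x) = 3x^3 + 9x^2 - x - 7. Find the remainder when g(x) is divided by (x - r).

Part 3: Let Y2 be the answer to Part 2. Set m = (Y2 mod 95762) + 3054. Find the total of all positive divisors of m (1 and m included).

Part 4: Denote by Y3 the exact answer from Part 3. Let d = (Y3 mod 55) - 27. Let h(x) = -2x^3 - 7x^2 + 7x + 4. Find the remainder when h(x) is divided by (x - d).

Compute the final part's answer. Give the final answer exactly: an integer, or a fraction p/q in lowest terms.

2368

Part 1: total draws C(9,2) = 36; favorable C(5,2) = 10; P = 5/18; answer 5/18
Part 2: Y1 = 5/18; threaded value p + q = 23; r = -1; remainder = value at the root: 3*(-1)^3 + 9*(-1)^2 - 1*(-1)^1 - 7 = (-3) + (9) + (1) + (-7) = 0; answer 0
Part 3: Y2 = 0; m = 3054; 3054 = 2 * 3 * 509; sigma = (1 + 2) * (1 + 3) * (1 + 509) = 3 * 4 * 510 = 6120; answer 6120
Part 4: Y3 = 6120; d = -12; remainder = value at the root: -2*(-12)^3 - 7*(-12)^2 + 7*(-12)^1 + 4 = (3456) + (-1008) + (-84) + (4) = 2368; answer 2368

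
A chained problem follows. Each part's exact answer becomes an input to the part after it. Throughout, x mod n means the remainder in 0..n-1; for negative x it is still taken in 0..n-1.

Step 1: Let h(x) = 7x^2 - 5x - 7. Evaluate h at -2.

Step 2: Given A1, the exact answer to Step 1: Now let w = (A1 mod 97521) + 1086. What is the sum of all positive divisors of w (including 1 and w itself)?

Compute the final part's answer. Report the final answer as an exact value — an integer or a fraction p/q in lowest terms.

Step 1: 7*(-2)^2 - 5*(-2)^1 - 7 = (28) + (10) + (-7) = 31; answer 31
Step 2: A1 = 31; w = 1117; 1117 is prime, so its only divisors are 1 and 1117; sigma = 1 + 1117 = 1118; answer 1118

1118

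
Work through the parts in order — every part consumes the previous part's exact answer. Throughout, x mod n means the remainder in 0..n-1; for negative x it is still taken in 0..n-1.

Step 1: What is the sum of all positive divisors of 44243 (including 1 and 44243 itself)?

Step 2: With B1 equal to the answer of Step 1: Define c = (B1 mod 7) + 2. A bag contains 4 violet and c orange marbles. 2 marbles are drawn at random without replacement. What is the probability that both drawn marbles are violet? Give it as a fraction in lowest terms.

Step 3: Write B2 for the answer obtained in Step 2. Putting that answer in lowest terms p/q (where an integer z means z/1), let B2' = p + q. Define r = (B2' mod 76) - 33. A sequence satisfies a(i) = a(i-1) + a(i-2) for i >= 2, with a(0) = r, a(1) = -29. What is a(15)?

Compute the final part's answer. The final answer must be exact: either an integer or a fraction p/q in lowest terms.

Step 1: 44243 = 151 * 293; sigma = (1 + 151) * (1 + 293) = 152 * 294 = 44688; answer 44688
Step 2: B1 = 44688; c = 2; total draws C(6,2) = 15; favorable C(4,2) = 6; P = 2/5; answer 2/5
Step 3: B2 = 2/5; threaded value p + q = 7; r = -26; a(2) = 1*(-29) + 1*(-26) = -55; iterating: a(2)=-55, a(3)=-84, a(4)=-139, a(5)=-223, a(6)=-362, a(7)=-585, a(8)=-947, a(9)=-1532, a(10)=-2479, a(11)=-4011, a(12)=-6490, a(13)=-10501, a(14)=-16991, a(15)=-27492; answer -27492

-27492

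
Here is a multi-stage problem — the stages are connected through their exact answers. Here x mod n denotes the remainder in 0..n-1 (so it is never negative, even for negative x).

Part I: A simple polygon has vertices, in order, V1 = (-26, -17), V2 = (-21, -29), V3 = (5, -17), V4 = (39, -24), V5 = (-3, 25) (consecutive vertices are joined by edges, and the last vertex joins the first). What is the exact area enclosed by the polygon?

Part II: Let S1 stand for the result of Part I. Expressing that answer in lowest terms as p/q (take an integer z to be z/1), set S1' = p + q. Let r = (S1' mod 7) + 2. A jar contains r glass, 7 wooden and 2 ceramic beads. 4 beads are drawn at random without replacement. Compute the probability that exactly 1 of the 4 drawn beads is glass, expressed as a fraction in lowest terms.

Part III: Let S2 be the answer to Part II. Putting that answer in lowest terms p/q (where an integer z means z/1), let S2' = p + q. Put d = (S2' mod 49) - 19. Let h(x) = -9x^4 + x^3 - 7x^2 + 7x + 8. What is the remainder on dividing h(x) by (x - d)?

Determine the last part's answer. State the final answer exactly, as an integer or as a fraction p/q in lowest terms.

Part I: cross terms: (-26*-29 - -21*-17)=397, (-21*-17 - 5*-29)=502, (5*-24 - 39*-17)=543, (39*25 - -3*-24)=903, (-3*-17 - -26*25)=701; twice the area = |3046| = 3046; area = 1523; answer 1523
Part II: S1 = 1523; threaded value p + q = 1524; r = 7; total draws C(16,4) = 1820; favorable C(7,1)*C(9,3) = 588; P = 21/65; answer 21/65
Part III: S2 = 21/65; threaded value p + q = 86; d = 18; remainder = value at the root: -9*(18)^4 + 1*(18)^3 - 7*(18)^2 + 7*(18)^1 + 8 = (-944784) + (5832) + (-2268) + (126) + (8) = -941086; answer -941086

-941086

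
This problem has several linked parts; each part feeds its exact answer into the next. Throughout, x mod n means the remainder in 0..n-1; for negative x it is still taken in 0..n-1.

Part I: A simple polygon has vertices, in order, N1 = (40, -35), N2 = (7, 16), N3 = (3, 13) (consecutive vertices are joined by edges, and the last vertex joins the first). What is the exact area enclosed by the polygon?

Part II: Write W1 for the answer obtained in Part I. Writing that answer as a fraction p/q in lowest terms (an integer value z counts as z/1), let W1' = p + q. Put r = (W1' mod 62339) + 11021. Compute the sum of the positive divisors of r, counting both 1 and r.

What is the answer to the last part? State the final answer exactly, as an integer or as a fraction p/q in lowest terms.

19440

Part I: cross terms: (40*16 - 7*-35)=885, (7*13 - 3*16)=43, (3*-35 - 40*13)=-625; twice the area = |303| = 303; area = 303/2; answer 303/2
Part II: W1 = 303/2; threaded value p + q = 305; r = 11326; 11326 = 2 * 7 * 809; sigma = (1 + 2) * (1 + 7) * (1 + 809) = 3 * 8 * 810 = 19440; answer 19440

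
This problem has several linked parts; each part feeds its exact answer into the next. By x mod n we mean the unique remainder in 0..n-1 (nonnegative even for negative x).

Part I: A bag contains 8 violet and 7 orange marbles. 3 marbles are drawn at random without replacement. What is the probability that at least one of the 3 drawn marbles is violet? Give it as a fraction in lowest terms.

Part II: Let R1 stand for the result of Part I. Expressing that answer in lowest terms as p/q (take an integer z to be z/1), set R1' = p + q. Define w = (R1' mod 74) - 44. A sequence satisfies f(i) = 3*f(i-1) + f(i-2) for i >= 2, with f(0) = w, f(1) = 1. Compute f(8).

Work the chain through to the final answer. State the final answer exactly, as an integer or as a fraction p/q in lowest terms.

-18664

Part I: total draws C(15,3) = 455; complement C(7,3) = 35; favorable 455 - 35 = 420; P = 12/13; answer 12/13
Part II: R1 = 12/13; threaded value p + q = 25; w = -19; f(2) = 3*(1) + 1*(-19) = -16; iterating: f(2)=-16, f(3)=-47, f(4)=-157, f(5)=-518, f(6)=-1711, f(7)=-5651, f(8)=-18664; answer -18664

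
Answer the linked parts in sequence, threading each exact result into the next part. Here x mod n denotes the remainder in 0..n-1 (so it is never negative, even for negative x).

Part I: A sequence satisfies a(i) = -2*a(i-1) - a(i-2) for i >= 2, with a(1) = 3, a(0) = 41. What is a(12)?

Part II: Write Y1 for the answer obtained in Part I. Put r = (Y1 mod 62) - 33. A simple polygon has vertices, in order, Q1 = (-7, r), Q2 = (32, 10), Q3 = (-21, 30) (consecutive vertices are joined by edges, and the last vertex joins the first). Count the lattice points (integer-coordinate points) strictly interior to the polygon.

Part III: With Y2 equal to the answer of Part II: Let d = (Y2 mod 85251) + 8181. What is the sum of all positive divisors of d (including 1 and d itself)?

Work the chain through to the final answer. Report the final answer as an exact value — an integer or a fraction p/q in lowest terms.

16128

Part I: a(2) = -2*(3) - 1*(41) = -47; iterating: a(2)=-47, a(3)=91, a(4)=-135, a(5)=179, a(6)=-223, a(7)=267, a(8)=-311, a(9)=355, a(10)=-399, a(11)=443, a(12)=-487; answer -487
Part II: Y1 = -487; r = -24; cross terms: (-7*10 - 32*-24)=698, (32*30 - -21*10)=1170, (-21*-24 - -7*30)=714; twice the area = |2582| = 2582; area = 1291; boundary points = 1 + 1 + 2 = 4; strictly interior points = area - boundary/2 + 1 = 1290; answer 1290
Part III: Y2 = 1290; d = 9471; 9471 = 3 * 7 * 11 * 41; sigma = (1 + 3) * (1 + 7) * (1 + 11) * (1 + 41) = 4 * 8 * 12 * 42 = 16128; answer 16128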